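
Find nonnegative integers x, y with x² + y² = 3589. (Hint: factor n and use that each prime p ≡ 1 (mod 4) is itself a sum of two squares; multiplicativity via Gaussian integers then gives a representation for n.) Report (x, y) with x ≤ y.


Step 1: Factor n = 3589 = 37 · 97.
Step 2: Check the mod-4 condition on each prime factor: 37 ≡ 1 (mod 4), exponent 1; 97 ≡ 1 (mod 4), exponent 1.
All primes ≡ 3 (mod 4) appear to even exponent (or don't appear), so by the two-squares theorem n IS expressible as a sum of two squares.
Step 3: Build a representation. Here n = 37 · 97 is a product of primes ≡ 1 (mod 4). Each prime p ≡ 1 (mod 4) is itself a sum of two squares; find a² by testing p − a² for a perfect square:
  37: 37 − 1² = 36 = 6² ⇒ 37 = 1² + 6².
  97: 97 − 1² = 96, 97 − 2² = 93, 97 − 3² = 88, 97 − 4² = 81 = 9² ⇒ 97 = 4² + 9².
  Combine using the Brahmagupta–Fibonacci identity (a² + b²)(c² + d²) = (ac − bd)² + (ad + bc)² = (ac + bd)² + (ad − bc)²:
  37 · 97 = 3589: from (1² + 6²)(4² + 9²), take (1·4 − 6·9, 1·9 + 6·4) = (4 − 54, 9 + 24) = (-50, 33); dropping signs (only squares matter) gives (50, 33); check 50² + 33² = 2500 + 1089 = 3589 ✓.
Step 4: Order so x ≤ y and verify: 33² + 50² = 1089 + 2500 = 3589 = n. ✓

n = 3589 = 33² + 50² (one valid representation with x ≤ y).


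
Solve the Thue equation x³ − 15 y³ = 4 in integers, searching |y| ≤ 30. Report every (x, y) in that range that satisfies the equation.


The equation is x³ - 15y³ = 4. For fixed y, x³ = 15·y³ + 4, so a solution requires the RHS to be a perfect cube.
Strategy: iterate y from -30 to 30, compute RHS = 15·y³ + 4, and check whether it is a (positive or negative) perfect cube.
Check small values of y:
  y = 0: RHS = 4 is not a perfect cube.
  y = 1: RHS = 19 is not a perfect cube.
  y = -1: RHS = -11 is not a perfect cube.
  y = 2: RHS = 124 is not a perfect cube.
  y = -2: RHS = -116 is not a perfect cube.
  y = 3: RHS = 409 is not a perfect cube.
  y = -3: RHS = -401 is not a perfect cube.
Continuing the search up to |y| = 30 finds no solutions either.
No (x, y) in the scanned range satisfies the equation.

No integer solutions with |y| ≤ 30.


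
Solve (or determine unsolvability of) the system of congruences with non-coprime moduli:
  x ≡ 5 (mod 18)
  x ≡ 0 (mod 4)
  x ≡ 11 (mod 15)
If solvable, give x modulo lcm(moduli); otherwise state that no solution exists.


Moduli 18, 4, 15 are not pairwise coprime, so CRT works modulo lcm(m_i) when all pairwise compatibility conditions hold.
Pairwise compatibility: gcd(m_i, m_j) must divide a_i - a_j for every pair.
Merge one congruence at a time:
  Start: x ≡ 5 (mod 18).
  Combine with x ≡ 0 (mod 4): gcd(18, 4) = 2, and 0 - 5 = -5 is NOT divisible by 2.
    ⇒ system is inconsistent (no integer solution).

No solution (the system is inconsistent).


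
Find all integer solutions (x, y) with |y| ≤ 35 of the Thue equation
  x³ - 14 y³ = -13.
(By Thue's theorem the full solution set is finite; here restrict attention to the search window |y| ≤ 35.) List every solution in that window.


The equation is x³ - 14y³ = -13. For fixed y, x³ = 14·y³ − 13, so a solution requires the RHS to be a perfect cube.
Strategy: iterate y from -35 to 35, compute RHS = 14·y³ − 13, and check whether it is a (positive or negative) perfect cube.
Check small values of y:
  y = 0: RHS = -13 is not a perfect cube.
  y = 1: RHS = 1 = (1)³ ⇒ x = 1 works.
  y = -1: RHS = -27 = (-3)³ ⇒ x = -3 works.
  y = 2: RHS = 99 is not a perfect cube.
  y = -2: RHS = -125 = (-5)³ ⇒ x = -5 works.
  y = 3: RHS = 365 is not a perfect cube.
  y = -3: RHS = -391 is not a perfect cube.
Continuing the search up to |y| = 35 finds no further solutions beyond those listed.
Collected solutions: (1, 1), (-3, -1), (-5, -2).

Solutions (with |y| ≤ 35): (1, 1), (-3, -1), (-5, -2).


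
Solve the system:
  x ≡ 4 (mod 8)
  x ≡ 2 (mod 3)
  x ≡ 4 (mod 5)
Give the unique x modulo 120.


Moduli 8, 3, 5 are pairwise coprime; by CRT there is a unique solution modulo M = 8 · 3 · 5 = 120.
Solve pairwise, accumulating the modulus:
  Start with x ≡ 4 (mod 8).
  Combine with x ≡ 2 (mod 3): since gcd(8, 3) = 1, we get a unique residue mod 24.
    Write x = 4 + 8·t and substitute into x ≡ 2 (mod 3): 8·t ≡ 2 − 4 = -2 (mod 3).
    Reduce coefficients mod 3: 2·t ≡ 1 (mod 3).
    The inverse of 2 mod 3 is 2 (since 2·2 = 4 = 1·3 + 1), so t ≡ 2·1 = 2 ≡ 2 (mod 3).
    Then x = 4 + 8·2 = 20, valid modulo lcm(8, 3) = 24: x ≡ 20 (mod 24).
  Combine with x ≡ 4 (mod 5): since gcd(24, 5) = 1, we get a unique residue mod 120.
    Write x = 20 + 24·t and substitute into x ≡ 4 (mod 5): 24·t ≡ 4 − 20 = -16 (mod 5).
    Reduce coefficients mod 5: 4·t ≡ 4 (mod 5).
    The inverse of 4 mod 5 is 4 (since 4·4 = 16 = 3·5 + 1), so t ≡ 4·4 = 16 ≡ 1 (mod 5).
    Then x = 20 + 24·1 = 44, valid modulo lcm(24, 5) = 120: x ≡ 44 (mod 120).
Verify: 44 mod 8 = 4 ✓, 44 mod 3 = 2 ✓, 44 mod 5 = 4 ✓.

x ≡ 44 (mod 120).


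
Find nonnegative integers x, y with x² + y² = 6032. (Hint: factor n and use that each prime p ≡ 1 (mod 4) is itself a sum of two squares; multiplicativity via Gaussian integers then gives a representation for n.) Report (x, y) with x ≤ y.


Step 1: Factor n = 6032 = 2^4 · 13 · 29.
Step 2: Check the mod-4 condition on each prime factor: 2 = 2 (special); 13 ≡ 1 (mod 4), exponent 1; 29 ≡ 1 (mod 4), exponent 1.
All primes ≡ 3 (mod 4) appear to even exponent (or don't appear), so by the two-squares theorem n IS expressible as a sum of two squares.
Step 3: Build a representation. Group n = k² · m with k = 4 and m = 13 · 29 = 377 (a product of primes ≡ 1 (mod 4)); a representation of m scales to one of n via (k·x)² + (k·y)² = k²(x² + y²). Each prime p ≡ 1 (mod 4) is itself a sum of two squares; find a² by testing p − a² for a perfect square:
  13: 13 − 1² = 12, 13 − 2² = 9 = 3² ⇒ 13 = 2² + 3².
  29: 29 − 1² = 28, 29 − 2² = 25 = 5² ⇒ 29 = 2² + 5².
  Combine using the Brahmagupta–Fibonacci identity (a² + b²)(c² + d²) = (ac − bd)² + (ad + bc)² = (ac + bd)² + (ad − bc)²:
  13 · 29 = 377: from (2² + 3²)(2² + 5²), take (2·2 − 3·5, 2·5 + 3·2) = (4 − 15, 10 + 6) = (-11, 16); dropping signs (only squares matter) gives (11, 16); check 11² + 16² = 121 + 256 = 377 ✓.
  Scale by k = 4: (4·11, 4·16) = (44, 64).
Step 4: Order so x ≤ y and verify: 44² + 64² = 1936 + 4096 = 6032 = n. ✓

n = 6032 = 44² + 64² (one valid representation with x ≤ y).


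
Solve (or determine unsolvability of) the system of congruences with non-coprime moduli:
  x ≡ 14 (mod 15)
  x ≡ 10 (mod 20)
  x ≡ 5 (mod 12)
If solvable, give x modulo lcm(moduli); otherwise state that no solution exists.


Moduli 15, 20, 12 are not pairwise coprime, so CRT works modulo lcm(m_i) when all pairwise compatibility conditions hold.
Pairwise compatibility: gcd(m_i, m_j) must divide a_i - a_j for every pair.
Merge one congruence at a time:
  Start: x ≡ 14 (mod 15).
  Combine with x ≡ 10 (mod 20): gcd(15, 20) = 5, and 10 - 14 = -4 is NOT divisible by 5.
    ⇒ system is inconsistent (no integer solution).

No solution (the system is inconsistent).


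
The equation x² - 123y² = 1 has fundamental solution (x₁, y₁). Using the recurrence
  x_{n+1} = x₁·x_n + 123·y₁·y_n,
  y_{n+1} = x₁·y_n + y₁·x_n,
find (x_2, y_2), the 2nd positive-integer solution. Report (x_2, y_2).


Step 1: Find the fundamental solution (x₁, y₁) of x² - 123y² = 1.
  Expand √123 as a continued fraction. a₀ = ⌊√123⌋ = 11; iterate m_{k+1} = d_k·a_k − m_k, d_{k+1} = (123 − m_{k+1}²)/d_k, a_{k+1} = ⌊(a₀ + m_{k+1})/d_{k+1}⌋ (starting m₀ = 0, d₀ = 1), with convergents p_k = a_k·p_{k-1} + p_{k-2}, q_k = a_k·q_{k-1} + q_{k-2} (p₋₁ = 1, q₋₁ = 0):
  k = 0: a₀ = 11; p₀/q₀ = 11/1; p₀² − 123·q₀² = 121 − 123 = -2.
  k = 1: m = 11, d = 2, a = ⌊(11 + 11)/2⌋ = 11; p/q = (11·11 + 1)/(11·1 + 0) = 122/11; p² − 123·q² = 14884 − 14883 = 1.
  The first convergent with p² − 123·q² = 1 gives the fundamental solution (x₁, y₁) = (122, 11).
Step 2: Apply the recurrence (x_{n+1}, y_{n+1}) = (x₁x_n + 123y₁y_n, x₁y_n + y₁x_n) repeatedly.
  From (x_1, y_1) = (122, 11): x_2 = 122·122 + 123·11·11 = 29767; y_2 = 122·11 + 11·122 = 2684.
Step 3: Verify x_2² - 123·y_2² = 886074289 - 886074288 = 1 (should be 1). ✓

(x_1, y_1) = (122, 11); (x_2, y_2) = (29767, 2684).


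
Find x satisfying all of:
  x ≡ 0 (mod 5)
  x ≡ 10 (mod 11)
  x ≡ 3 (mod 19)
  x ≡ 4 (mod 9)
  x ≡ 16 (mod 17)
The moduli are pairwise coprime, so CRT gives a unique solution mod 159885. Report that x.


Product of moduli M = 5 · 11 · 19 · 9 · 17 = 159885.
Merge one congruence at a time:
  Start: x ≡ 0 (mod 5).
  Combine with x ≡ 10 (mod 11); new modulus lcm = 55.
    Write x = 0 + 5·t and substitute into x ≡ 10 (mod 11): 5·t ≡ 10 − 0 = 10 (mod 11).
    The inverse of 5 mod 11 is 9 (since 5·9 = 45 = 4·11 + 1), so t ≡ 9·10 = 90 ≡ 2 (mod 11).
    Then x = 0 + 5·2 = 10, valid modulo lcm(5, 11) = 55: x ≡ 10 (mod 55).
  Combine with x ≡ 3 (mod 19); new modulus lcm = 1045.
    Write x = 10 + 55·t and substitute into x ≡ 3 (mod 19): 55·t ≡ 3 − 10 = -7 (mod 19).
    Reduce coefficients mod 19: 17·t ≡ 12 (mod 19).
    The inverse of 17 mod 19 is 9 (since 17·9 = 153 = 8·19 + 1), so t ≡ 9·12 = 108 ≡ 13 (mod 19).
    Then x = 10 + 55·13 = 725, valid modulo lcm(55, 19) = 1045: x ≡ 725 (mod 1045).
  Combine with x ≡ 4 (mod 9); new modulus lcm = 9405.
    Write x = 725 + 1045·t and substitute into x ≡ 4 (mod 9): 1045·t ≡ 4 − 725 = -721 (mod 9).
    Reduce coefficients mod 9: 1·t ≡ 8 (mod 9).
    So t ≡ 8 (mod 9).
    Then x = 725 + 1045·8 = 9085, valid modulo lcm(1045, 9) = 9405: x ≡ 9085 (mod 9405).
  Combine with x ≡ 16 (mod 17); new modulus lcm = 159885.
    Write x = 9085 + 9405·t and substitute into x ≡ 16 (mod 17): 9405·t ≡ 16 − 9085 = -9069 (mod 17).
    Reduce coefficients mod 17: 4·t ≡ 9 (mod 17).
    The inverse of 4 mod 17 is 13 (since 4·13 = 52 = 3·17 + 1), so t ≡ 13·9 = 117 ≡ 15 (mod 17).
    Then x = 9085 + 9405·15 = 150160, valid modulo lcm(9405, 17) = 159885: x ≡ 150160 (mod 159885).
Verify against each original: 150160 mod 5 = 0, 150160 mod 11 = 10, 150160 mod 19 = 3, 150160 mod 9 = 4, 150160 mod 17 = 16.

x ≡ 150160 (mod 159885).


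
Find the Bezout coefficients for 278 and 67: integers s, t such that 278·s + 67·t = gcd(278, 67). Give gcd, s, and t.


Euclidean algorithm on (278, 67) — divide until remainder is 0:
  278 = 4 · 67 + 10
  67 = 6 · 10 + 7
  10 = 1 · 7 + 3
  7 = 2 · 3 + 1
  3 = 3 · 1 + 0
gcd(278, 67) = 1.
Track Bezout coefficients alongside the remainders: start with r₀ = 278 = a·1 + b·0 (s = 1, t = 0) and r₁ = 67 = a·0 + b·1 (s = 0, t = 1); each new remainder r_{k+1} = r_{k-1} − q_k·r_k inherits s_{k+1} = s_{k-1} − q_k·s_k, t_{k+1} = t_{k-1} − q_k·t_k, so r_k = a·s_k + b·t_k at every step:
  q = 4: r = 10, s = 1 − 4·0 = 1, t = 0 − 4·1 = -4  (check: 278·1 + 67·(-4) = 10)
  q = 6: r = 7, s = 0 − 6·1 = -6, t = 1 − 6·(-4) = 25  (check: 278·(-6) + 67·25 = 7)
  q = 1: r = 3, s = 1 − 1·(-6) = 7, t = -4 − 1·25 = -29  (check: 278·7 + 67·(-29) = 3)
  q = 2: r = 1, s = -6 − 2·7 = -20, t = 25 − 2·(-29) = 83  (check: 278·(-20) + 67·83 = 1)
The row with r = 1 (the gcd) gives the Bezout coefficients s = -20, t = 83.
Result: 278 · (-20) + 67 · (83) = 1.

gcd(278, 67) = 1; s = -20, t = 83 (check: 278·(-20) + 67·83 = 1).


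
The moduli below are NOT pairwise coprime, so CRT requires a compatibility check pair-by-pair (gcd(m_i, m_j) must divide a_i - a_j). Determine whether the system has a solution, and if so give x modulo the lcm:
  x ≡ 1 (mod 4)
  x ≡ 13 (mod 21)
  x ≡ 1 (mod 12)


Moduli 4, 21, 12 are not pairwise coprime, so CRT works modulo lcm(m_i) when all pairwise compatibility conditions hold.
Pairwise compatibility: gcd(m_i, m_j) must divide a_i - a_j for every pair.
Merge one congruence at a time:
  Start: x ≡ 1 (mod 4).
  Combine with x ≡ 13 (mod 21): gcd(4, 21) = 1; 13 - 1 = 12, which IS divisible by 1, so compatible.
    Write x = 1 + 4·t and substitute into x ≡ 13 (mod 21): 4·t ≡ 13 − 1 = 12 (mod 21).
    The inverse of 4 mod 21 is 16 (since 4·16 = 64 = 3·21 + 1), so t ≡ 16·12 = 192 ≡ 3 (mod 21).
    Then x = 1 + 4·3 = 13, valid modulo lcm(4, 21) = 84: x ≡ 13 (mod 84).
  Combine with x ≡ 1 (mod 12): gcd(84, 12) = 12; 1 - 13 = -12, which IS divisible by 12, so compatible.
    Write x = 13 + 84·t and substitute into x ≡ 1 (mod 12): 84·t ≡ 1 − 13 = -12 (mod 12).
    Divide the congruence (and modulus) by g = 12: 7·t ≡ -1 (mod 1).
    Modulo 1 every t works; take t = 0.
    Then x = 13 + 84·0 = 13, valid modulo lcm(84, 12) = 84: x ≡ 13 (mod 84).
Verify: 13 mod 4 = 1, 13 mod 21 = 13, 13 mod 12 = 1.

x ≡ 13 (mod 84).


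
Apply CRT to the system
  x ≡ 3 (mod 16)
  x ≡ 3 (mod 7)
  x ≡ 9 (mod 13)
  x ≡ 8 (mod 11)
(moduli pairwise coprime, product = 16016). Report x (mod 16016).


Product of moduli M = 16 · 7 · 13 · 11 = 16016.
Merge one congruence at a time:
  Start: x ≡ 3 (mod 16).
  Combine with x ≡ 3 (mod 7); new modulus lcm = 112.
    Write x = 3 + 16·t and substitute into x ≡ 3 (mod 7): 16·t ≡ 3 − 3 = 0 (mod 7).
    Reduce coefficients mod 7: 2·t ≡ 0 (mod 7).
    The inverse of 2 mod 7 is 4 (since 2·4 = 8 = 1·7 + 1), so t ≡ 4·0 = 0 ≡ 0 (mod 7).
    Then x = 3 + 16·0 = 3, valid modulo lcm(16, 7) = 112: x ≡ 3 (mod 112).
  Combine with x ≡ 9 (mod 13); new modulus lcm = 1456.
    Write x = 3 + 112·t and substitute into x ≡ 9 (mod 13): 112·t ≡ 9 − 3 = 6 (mod 13).
    Reduce coefficients mod 13: 8·t ≡ 6 (mod 13).
    The inverse of 8 mod 13 is 5 (since 8·5 = 40 = 3·13 + 1), so t ≡ 5·6 = 30 ≡ 4 (mod 13).
    Then x = 3 + 112·4 = 451, valid modulo lcm(112, 13) = 1456: x ≡ 451 (mod 1456).
  Combine with x ≡ 8 (mod 11); new modulus lcm = 16016.
    Write x = 451 + 1456·t and substitute into x ≡ 8 (mod 11): 1456·t ≡ 8 − 451 = -443 (mod 11).
    Reduce coefficients mod 11: 4·t ≡ 8 (mod 11).
    The inverse of 4 mod 11 is 3 (since 4·3 = 12 = 1·11 + 1), so t ≡ 3·8 = 24 ≡ 2 (mod 11).
    Then x = 451 + 1456·2 = 3363, valid modulo lcm(1456, 11) = 16016: x ≡ 3363 (mod 16016).
Verify against each original: 3363 mod 16 = 3, 3363 mod 7 = 3, 3363 mod 13 = 9, 3363 mod 11 = 8.

x ≡ 3363 (mod 16016).


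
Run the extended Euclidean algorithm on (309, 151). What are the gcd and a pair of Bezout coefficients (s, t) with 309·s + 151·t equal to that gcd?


Euclidean algorithm on (309, 151) — divide until remainder is 0:
  309 = 2 · 151 + 7
  151 = 21 · 7 + 4
  7 = 1 · 4 + 3
  4 = 1 · 3 + 1
  3 = 3 · 1 + 0
gcd(309, 151) = 1.
Track Bezout coefficients alongside the remainders: start with r₀ = 309 = a·1 + b·0 (s = 1, t = 0) and r₁ = 151 = a·0 + b·1 (s = 0, t = 1); each new remainder r_{k+1} = r_{k-1} − q_k·r_k inherits s_{k+1} = s_{k-1} − q_k·s_k, t_{k+1} = t_{k-1} − q_k·t_k, so r_k = a·s_k + b·t_k at every step:
  q = 2: r = 7, s = 1 − 2·0 = 1, t = 0 − 2·1 = -2  (check: 309·1 + 151·(-2) = 7)
  q = 21: r = 4, s = 0 − 21·1 = -21, t = 1 − 21·(-2) = 43  (check: 309·(-21) + 151·43 = 4)
  q = 1: r = 3, s = 1 − 1·(-21) = 22, t = -2 − 1·43 = -45  (check: 309·22 + 151·(-45) = 3)
  q = 1: r = 1, s = -21 − 1·22 = -43, t = 43 − 1·(-45) = 88  (check: 309·(-43) + 151·88 = 1)
The row with r = 1 (the gcd) gives the Bezout coefficients s = -43, t = 88.
Result: 309 · (-43) + 151 · (88) = 1.

gcd(309, 151) = 1; s = -43, t = 88 (check: 309·(-43) + 151·88 = 1).


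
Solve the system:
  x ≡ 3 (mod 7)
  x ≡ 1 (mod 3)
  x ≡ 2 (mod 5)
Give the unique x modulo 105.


Moduli 7, 3, 5 are pairwise coprime; by CRT there is a unique solution modulo M = 7 · 3 · 5 = 105.
Solve pairwise, accumulating the modulus:
  Start with x ≡ 3 (mod 7).
  Combine with x ≡ 1 (mod 3): since gcd(7, 3) = 1, we get a unique residue mod 21.
    Write x = 3 + 7·t and substitute into x ≡ 1 (mod 3): 7·t ≡ 1 − 3 = -2 (mod 3).
    Reduce coefficients mod 3: 1·t ≡ 1 (mod 3).
    So t ≡ 1 (mod 3).
    Then x = 3 + 7·1 = 10, valid modulo lcm(7, 3) = 21: x ≡ 10 (mod 21).
  Combine with x ≡ 2 (mod 5): since gcd(21, 5) = 1, we get a unique residue mod 105.
    Write x = 10 + 21·t and substitute into x ≡ 2 (mod 5): 21·t ≡ 2 − 10 = -8 (mod 5).
    Reduce coefficients mod 5: 1·t ≡ 2 (mod 5).
    So t ≡ 2 (mod 5).
    Then x = 10 + 21·2 = 52, valid modulo lcm(21, 5) = 105: x ≡ 52 (mod 105).
Verify: 52 mod 7 = 3 ✓, 52 mod 3 = 1 ✓, 52 mod 5 = 2 ✓.

x ≡ 52 (mod 105).


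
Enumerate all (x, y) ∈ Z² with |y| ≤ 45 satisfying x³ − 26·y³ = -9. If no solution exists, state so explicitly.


The equation is x³ - 26y³ = -9. For fixed y, x³ = 26·y³ − 9, so a solution requires the RHS to be a perfect cube.
Strategy: iterate y from -45 to 45, compute RHS = 26·y³ − 9, and check whether it is a (positive or negative) perfect cube.
Check small values of y:
  y = 0: RHS = -9 is not a perfect cube.
  y = 1: RHS = 17 is not a perfect cube.
  y = -1: RHS = -35 is not a perfect cube.
  y = 2: RHS = 199 is not a perfect cube.
  y = -2: RHS = -217 is not a perfect cube.
  y = 3: RHS = 693 is not a perfect cube.
  y = -3: RHS = -711 is not a perfect cube.
Continuing the search up to |y| = 45 finds no solutions either.
No (x, y) in the scanned range satisfies the equation.

No integer solutions with |y| ≤ 45.


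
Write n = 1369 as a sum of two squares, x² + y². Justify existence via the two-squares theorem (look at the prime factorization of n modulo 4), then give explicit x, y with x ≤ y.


Step 1: Factor n = 1369 = 37^2.
Step 2: Check the mod-4 condition on each prime factor: 37 ≡ 1 (mod 4), exponent 2.
All primes ≡ 3 (mod 4) appear to even exponent (or don't appear), so by the two-squares theorem n IS expressible as a sum of two squares.
Step 3: Build a representation. Here n = 37 · 37 is a product of primes ≡ 1 (mod 4). Each prime p ≡ 1 (mod 4) is itself a sum of two squares; find a² by testing p − a² for a perfect square:
  37: 37 − 1² = 36 = 6² ⇒ 37 = 1² + 6².
  Combine using the Brahmagupta–Fibonacci identity (a² + b²)(c² + d²) = (ac − bd)² + (ad + bc)² = (ac + bd)² + (ad − bc)²:
  37 · 37 = 1369: from (1² + 6²)(1² + 6²), take (1·1 − 6·6, 1·6 + 6·1) = (1 − 36, 6 + 6) = (-35, 12); dropping signs (only squares matter) gives (35, 12); check 35² + 12² = 1225 + 144 = 1369 ✓.
Step 4: Order so x ≤ y and verify: 12² + 35² = 144 + 1225 = 1369 = n. ✓

n = 1369 = 12² + 35² (one valid representation with x ≤ y).


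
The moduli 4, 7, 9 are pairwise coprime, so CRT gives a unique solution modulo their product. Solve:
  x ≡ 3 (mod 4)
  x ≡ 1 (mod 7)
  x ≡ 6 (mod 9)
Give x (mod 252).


Moduli 4, 7, 9 are pairwise coprime; by CRT there is a unique solution modulo M = 4 · 7 · 9 = 252.
Solve pairwise, accumulating the modulus:
  Start with x ≡ 3 (mod 4).
  Combine with x ≡ 1 (mod 7): since gcd(4, 7) = 1, we get a unique residue mod 28.
    Write x = 3 + 4·t and substitute into x ≡ 1 (mod 7): 4·t ≡ 1 − 3 = -2 (mod 7).
    Reduce coefficients mod 7: 4·t ≡ 5 (mod 7).
    The inverse of 4 mod 7 is 2 (since 4·2 = 8 = 1·7 + 1), so t ≡ 2·5 = 10 ≡ 3 (mod 7).
    Then x = 3 + 4·3 = 15, valid modulo lcm(4, 7) = 28: x ≡ 15 (mod 28).
  Combine with x ≡ 6 (mod 9): since gcd(28, 9) = 1, we get a unique residue mod 252.
    Write x = 15 + 28·t and substitute into x ≡ 6 (mod 9): 28·t ≡ 6 − 15 = -9 (mod 9).
    Reduce coefficients mod 9: 1·t ≡ 0 (mod 9).
    So t ≡ 0 (mod 9).
    Then x = 15 + 28·0 = 15, valid modulo lcm(28, 9) = 252: x ≡ 15 (mod 252).
Verify: 15 mod 4 = 3 ✓, 15 mod 7 = 1 ✓, 15 mod 9 = 6 ✓.

x ≡ 15 (mod 252).


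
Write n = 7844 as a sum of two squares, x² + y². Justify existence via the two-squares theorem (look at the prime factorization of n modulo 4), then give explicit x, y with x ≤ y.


Step 1: Factor n = 7844 = 2^2 · 37 · 53.
Step 2: Check the mod-4 condition on each prime factor: 2 = 2 (special); 37 ≡ 1 (mod 4), exponent 1; 53 ≡ 1 (mod 4), exponent 1.
All primes ≡ 3 (mod 4) appear to even exponent (or don't appear), so by the two-squares theorem n IS expressible as a sum of two squares.
Step 3: Build a representation. Group n = k² · m with k = 2 and m = 37 · 53 = 1961 (a product of primes ≡ 1 (mod 4)); a representation of m scales to one of n via (k·x)² + (k·y)² = k²(x² + y²). Each prime p ≡ 1 (mod 4) is itself a sum of two squares; find a² by testing p − a² for a perfect square:
  37: 37 − 1² = 36 = 6² ⇒ 37 = 1² + 6².
  53: 53 − 1² = 52, 53 − 2² = 49 = 7² ⇒ 53 = 2² + 7².
  Combine using the Brahmagupta–Fibonacci identity (a² + b²)(c² + d²) = (ac − bd)² + (ad + bc)² = (ac + bd)² + (ad − bc)²:
  37 · 53 = 1961: from (1² + 6²)(2² + 7²), take (1·2 − 6·7, 1·7 + 6·2) = (2 − 42, 7 + 12) = (-40, 19); dropping signs (only squares matter) gives (40, 19); check 40² + 19² = 1600 + 361 = 1961 ✓.
  Scale by k = 2: (2·40, 2·19) = (80, 38).
Step 4: Order so x ≤ y and verify: 38² + 80² = 1444 + 6400 = 7844 = n. ✓

n = 7844 = 38² + 80² (one valid representation with x ≤ y).


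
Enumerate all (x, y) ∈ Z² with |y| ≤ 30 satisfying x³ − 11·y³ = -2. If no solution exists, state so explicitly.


The equation is x³ - 11y³ = -2. For fixed y, x³ = 11·y³ − 2, so a solution requires the RHS to be a perfect cube.
Strategy: iterate y from -30 to 30, compute RHS = 11·y³ − 2, and check whether it is a (positive or negative) perfect cube.
Check small values of y:
  y = 0: RHS = -2 is not a perfect cube.
  y = 1: RHS = 9 is not a perfect cube.
  y = -1: RHS = -13 is not a perfect cube.
  y = 2: RHS = 86 is not a perfect cube.
  y = -2: RHS = -90 is not a perfect cube.
  y = 3: RHS = 295 is not a perfect cube.
  y = -3: RHS = -299 is not a perfect cube.
Continuing the search up to |y| = 30 finds no solutions either.
No (x, y) in the scanned range satisfies the equation.

No integer solutions with |y| ≤ 30.


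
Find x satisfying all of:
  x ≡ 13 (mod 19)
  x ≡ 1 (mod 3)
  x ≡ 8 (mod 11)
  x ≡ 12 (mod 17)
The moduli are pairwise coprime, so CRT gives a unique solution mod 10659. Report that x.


Product of moduli M = 19 · 3 · 11 · 17 = 10659.
Merge one congruence at a time:
  Start: x ≡ 13 (mod 19).
  Combine with x ≡ 1 (mod 3); new modulus lcm = 57.
    Write x = 13 + 19·t and substitute into x ≡ 1 (mod 3): 19·t ≡ 1 − 13 = -12 (mod 3).
    Reduce coefficients mod 3: 1·t ≡ 0 (mod 3).
    So t ≡ 0 (mod 3).
    Then x = 13 + 19·0 = 13, valid modulo lcm(19, 3) = 57: x ≡ 13 (mod 57).
  Combine with x ≡ 8 (mod 11); new modulus lcm = 627.
    Write x = 13 + 57·t and substitute into x ≡ 8 (mod 11): 57·t ≡ 8 − 13 = -5 (mod 11).
    Reduce coefficients mod 11: 2·t ≡ 6 (mod 11).
    The inverse of 2 mod 11 is 6 (since 2·6 = 12 = 1·11 + 1), so t ≡ 6·6 = 36 ≡ 3 (mod 11).
    Then x = 13 + 57·3 = 184, valid modulo lcm(57, 11) = 627: x ≡ 184 (mod 627).
  Combine with x ≡ 12 (mod 17); new modulus lcm = 10659.
    Write x = 184 + 627·t and substitute into x ≡ 12 (mod 17): 627·t ≡ 12 − 184 = -172 (mod 17).
    Reduce coefficients mod 17: 15·t ≡ 15 (mod 17).
    The inverse of 15 mod 17 is 8 (since 15·8 = 120 = 7·17 + 1), so t ≡ 8·15 = 120 ≡ 1 (mod 17).
    Then x = 184 + 627·1 = 811, valid modulo lcm(627, 17) = 10659: x ≡ 811 (mod 10659).
Verify against each original: 811 mod 19 = 13, 811 mod 3 = 1, 811 mod 11 = 8, 811 mod 17 = 12.

x ≡ 811 (mod 10659).


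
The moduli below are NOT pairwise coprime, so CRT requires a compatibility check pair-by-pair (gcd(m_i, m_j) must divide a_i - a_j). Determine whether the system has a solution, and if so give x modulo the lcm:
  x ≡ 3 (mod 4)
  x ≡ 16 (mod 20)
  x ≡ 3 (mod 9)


Moduli 4, 20, 9 are not pairwise coprime, so CRT works modulo lcm(m_i) when all pairwise compatibility conditions hold.
Pairwise compatibility: gcd(m_i, m_j) must divide a_i - a_j for every pair.
Merge one congruence at a time:
  Start: x ≡ 3 (mod 4).
  Combine with x ≡ 16 (mod 20): gcd(4, 20) = 4, and 16 - 3 = 13 is NOT divisible by 4.
    ⇒ system is inconsistent (no integer solution).

No solution (the system is inconsistent).


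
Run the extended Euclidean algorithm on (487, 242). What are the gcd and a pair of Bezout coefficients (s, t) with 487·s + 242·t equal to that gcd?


Euclidean algorithm on (487, 242) — divide until remainder is 0:
  487 = 2 · 242 + 3
  242 = 80 · 3 + 2
  3 = 1 · 2 + 1
  2 = 2 · 1 + 0
gcd(487, 242) = 1.
Track Bezout coefficients alongside the remainders: start with r₀ = 487 = a·1 + b·0 (s = 1, t = 0) and r₁ = 242 = a·0 + b·1 (s = 0, t = 1); each new remainder r_{k+1} = r_{k-1} − q_k·r_k inherits s_{k+1} = s_{k-1} − q_k·s_k, t_{k+1} = t_{k-1} − q_k·t_k, so r_k = a·s_k + b·t_k at every step:
  q = 2: r = 3, s = 1 − 2·0 = 1, t = 0 − 2·1 = -2  (check: 487·1 + 242·(-2) = 3)
  q = 80: r = 2, s = 0 − 80·1 = -80, t = 1 − 80·(-2) = 161  (check: 487·(-80) + 242·161 = 2)
  q = 1: r = 1, s = 1 − 1·(-80) = 81, t = -2 − 1·161 = -163  (check: 487·81 + 242·(-163) = 1)
The row with r = 1 (the gcd) gives the Bezout coefficients s = 81, t = -163.
Result: 487 · (81) + 242 · (-163) = 1.

gcd(487, 242) = 1; s = 81, t = -163 (check: 487·81 + 242·(-163) = 1).


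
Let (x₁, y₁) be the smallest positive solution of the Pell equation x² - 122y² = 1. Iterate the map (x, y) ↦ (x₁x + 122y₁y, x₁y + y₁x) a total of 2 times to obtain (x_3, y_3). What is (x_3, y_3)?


Step 1: Find the fundamental solution (x₁, y₁) of x² - 122y² = 1.
  Expand √122 as a continued fraction. a₀ = ⌊√122⌋ = 11; iterate m_{k+1} = d_k·a_k − m_k, d_{k+1} = (122 − m_{k+1}²)/d_k, a_{k+1} = ⌊(a₀ + m_{k+1})/d_{k+1}⌋ (starting m₀ = 0, d₀ = 1), with convergents p_k = a_k·p_{k-1} + p_{k-2}, q_k = a_k·q_{k-1} + q_{k-2} (p₋₁ = 1, q₋₁ = 0):
  k = 0: a₀ = 11; p₀/q₀ = 11/1; p₀² − 122·q₀² = 121 − 122 = -1.
  k = 1: m = 11, d = 1, a = ⌊(11 + 11)/1⌋ = 22; p/q = (22·11 + 1)/(22·1 + 0) = 243/22; p² − 122·q² = 59049 − 59048 = 1.
  The first convergent with p² − 122·q² = 1 gives the fundamental solution (x₁, y₁) = (243, 22).
Step 2: Apply the recurrence (x_{n+1}, y_{n+1}) = (x₁x_n + 122y₁y_n, x₁y_n + y₁x_n) repeatedly.
  From (x_1, y_1) = (243, 22): x_2 = 243·243 + 122·22·22 = 118097; y_2 = 243·22 + 22·243 = 10692.
  From (x_2, y_2) = (118097, 10692): x_3 = 243·118097 + 122·22·10692 = 57394899; y_3 = 243·10692 + 22·118097 = 5196290.
Step 3: Verify x_3² - 122·y_3² = 3294174431220201 - 3294174431220200 = 1 (should be 1). ✓

(x_1, y_1) = (243, 22); (x_3, y_3) = (57394899, 5196290).


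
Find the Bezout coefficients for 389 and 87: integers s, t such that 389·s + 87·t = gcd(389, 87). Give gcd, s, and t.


Euclidean algorithm on (389, 87) — divide until remainder is 0:
  389 = 4 · 87 + 41
  87 = 2 · 41 + 5
  41 = 8 · 5 + 1
  5 = 5 · 1 + 0
gcd(389, 87) = 1.
Track Bezout coefficients alongside the remainders: start with r₀ = 389 = a·1 + b·0 (s = 1, t = 0) and r₁ = 87 = a·0 + b·1 (s = 0, t = 1); each new remainder r_{k+1} = r_{k-1} − q_k·r_k inherits s_{k+1} = s_{k-1} − q_k·s_k, t_{k+1} = t_{k-1} − q_k·t_k, so r_k = a·s_k + b·t_k at every step:
  q = 4: r = 41, s = 1 − 4·0 = 1, t = 0 − 4·1 = -4  (check: 389·1 + 87·(-4) = 41)
  q = 2: r = 5, s = 0 − 2·1 = -2, t = 1 − 2·(-4) = 9  (check: 389·(-2) + 87·9 = 5)
  q = 8: r = 1, s = 1 − 8·(-2) = 17, t = -4 − 8·9 = -76  (check: 389·17 + 87·(-76) = 1)
The row with r = 1 (the gcd) gives the Bezout coefficients s = 17, t = -76.
Result: 389 · (17) + 87 · (-76) = 1.

gcd(389, 87) = 1; s = 17, t = -76 (check: 389·17 + 87·(-76) = 1).


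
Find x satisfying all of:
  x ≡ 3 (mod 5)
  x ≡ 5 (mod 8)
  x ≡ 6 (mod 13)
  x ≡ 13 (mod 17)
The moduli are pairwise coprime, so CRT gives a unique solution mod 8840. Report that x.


Product of moduli M = 5 · 8 · 13 · 17 = 8840.
Merge one congruence at a time:
  Start: x ≡ 3 (mod 5).
  Combine with x ≡ 5 (mod 8); new modulus lcm = 40.
    Write x = 3 + 5·t and substitute into x ≡ 5 (mod 8): 5·t ≡ 5 − 3 = 2 (mod 8).
    The inverse of 5 mod 8 is 5 (since 5·5 = 25 = 3·8 + 1), so t ≡ 5·2 = 10 ≡ 2 (mod 8).
    Then x = 3 + 5·2 = 13, valid modulo lcm(5, 8) = 40: x ≡ 13 (mod 40).
  Combine with x ≡ 6 (mod 13); new modulus lcm = 520.
    Write x = 13 + 40·t and substitute into x ≡ 6 (mod 13): 40·t ≡ 6 − 13 = -7 (mod 13).
    Reduce coefficients mod 13: 1·t ≡ 6 (mod 13).
    So t ≡ 6 (mod 13).
    Then x = 13 + 40·6 = 253, valid modulo lcm(40, 13) = 520: x ≡ 253 (mod 520).
  Combine with x ≡ 13 (mod 17); new modulus lcm = 8840.
    Write x = 253 + 520·t and substitute into x ≡ 13 (mod 17): 520·t ≡ 13 − 253 = -240 (mod 17).
    Reduce coefficients mod 17: 10·t ≡ 15 (mod 17).
    The inverse of 10 mod 17 is 12 (since 10·12 = 120 = 7·17 + 1), so t ≡ 12·15 = 180 ≡ 10 (mod 17).
    Then x = 253 + 520·10 = 5453, valid modulo lcm(520, 17) = 8840: x ≡ 5453 (mod 8840).
Verify against each original: 5453 mod 5 = 3, 5453 mod 8 = 5, 5453 mod 13 = 6, 5453 mod 17 = 13.

x ≡ 5453 (mod 8840).


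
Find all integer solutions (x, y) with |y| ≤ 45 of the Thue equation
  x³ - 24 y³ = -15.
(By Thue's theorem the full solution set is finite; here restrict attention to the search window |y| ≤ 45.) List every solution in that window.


The equation is x³ - 24y³ = -15. For fixed y, x³ = 24·y³ − 15, so a solution requires the RHS to be a perfect cube.
Strategy: iterate y from -45 to 45, compute RHS = 24·y³ − 15, and check whether it is a (positive or negative) perfect cube.
Check small values of y:
  y = 0: RHS = -15 is not a perfect cube.
  y = 1: RHS = 9 is not a perfect cube.
  y = -1: RHS = -39 is not a perfect cube.
  y = 2: RHS = 177 is not a perfect cube.
  y = -2: RHS = -207 is not a perfect cube.
  y = 3: RHS = 633 is not a perfect cube.
  y = -3: RHS = -663 is not a perfect cube.
Continuing the search up to |y| = 45 finds no solutions either.
No (x, y) in the scanned range satisfies the equation.

No integer solutions with |y| ≤ 45.


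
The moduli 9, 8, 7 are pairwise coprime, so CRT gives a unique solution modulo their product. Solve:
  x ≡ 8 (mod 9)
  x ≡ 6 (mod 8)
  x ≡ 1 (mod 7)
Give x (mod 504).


Moduli 9, 8, 7 are pairwise coprime; by CRT there is a unique solution modulo M = 9 · 8 · 7 = 504.
Solve pairwise, accumulating the modulus:
  Start with x ≡ 8 (mod 9).
  Combine with x ≡ 6 (mod 8): since gcd(9, 8) = 1, we get a unique residue mod 72.
    Write x = 8 + 9·t and substitute into x ≡ 6 (mod 8): 9·t ≡ 6 − 8 = -2 (mod 8).
    Reduce coefficients mod 8: 1·t ≡ 6 (mod 8).
    So t ≡ 6 (mod 8).
    Then x = 8 + 9·6 = 62, valid modulo lcm(9, 8) = 72: x ≡ 62 (mod 72).
  Combine with x ≡ 1 (mod 7): since gcd(72, 7) = 1, we get a unique residue mod 504.
    Write x = 62 + 72·t and substitute into x ≡ 1 (mod 7): 72·t ≡ 1 − 62 = -61 (mod 7).
    Reduce coefficients mod 7: 2·t ≡ 2 (mod 7).
    The inverse of 2 mod 7 is 4 (since 2·4 = 8 = 1·7 + 1), so t ≡ 4·2 = 8 ≡ 1 (mod 7).
    Then x = 62 + 72·1 = 134, valid modulo lcm(72, 7) = 504: x ≡ 134 (mod 504).
Verify: 134 mod 9 = 8 ✓, 134 mod 8 = 6 ✓, 134 mod 7 = 1 ✓.

x ≡ 134 (mod 504).


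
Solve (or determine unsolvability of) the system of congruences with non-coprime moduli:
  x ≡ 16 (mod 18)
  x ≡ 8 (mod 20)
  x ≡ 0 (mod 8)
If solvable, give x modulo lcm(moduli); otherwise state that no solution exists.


Moduli 18, 20, 8 are not pairwise coprime, so CRT works modulo lcm(m_i) when all pairwise compatibility conditions hold.
Pairwise compatibility: gcd(m_i, m_j) must divide a_i - a_j for every pair.
Merge one congruence at a time:
  Start: x ≡ 16 (mod 18).
  Combine with x ≡ 8 (mod 20): gcd(18, 20) = 2; 8 - 16 = -8, which IS divisible by 2, so compatible.
    Write x = 16 + 18·t and substitute into x ≡ 8 (mod 20): 18·t ≡ 8 − 16 = -8 (mod 20).
    Divide the congruence (and modulus) by g = 2: 9·t ≡ -4 (mod 10).
    Reduce coefficients mod 10: 9·t ≡ 6 (mod 10).
    The inverse of 9 mod 10 is 9 (since 9·9 = 81 = 8·10 + 1), so t ≡ 9·6 = 54 ≡ 4 (mod 10).
    Then x = 16 + 18·4 = 88, valid modulo lcm(18, 20) = 180: x ≡ 88 (mod 180).
  Combine with x ≡ 0 (mod 8): gcd(180, 8) = 4; 0 - 88 = -88, which IS divisible by 4, so compatible.
    Write x = 88 + 180·t and substitute into x ≡ 0 (mod 8): 180·t ≡ 0 − 88 = -88 (mod 8).
    Divide the congruence (and modulus) by g = 4: 45·t ≡ -22 (mod 2).
    Reduce coefficients mod 2: 1·t ≡ 0 (mod 2).
    So t ≡ 0 (mod 2).
    Then x = 88 + 180·0 = 88, valid modulo lcm(180, 8) = 360: x ≡ 88 (mod 360).
Verify: 88 mod 18 = 16, 88 mod 20 = 8, 88 mod 8 = 0.

x ≡ 88 (mod 360).


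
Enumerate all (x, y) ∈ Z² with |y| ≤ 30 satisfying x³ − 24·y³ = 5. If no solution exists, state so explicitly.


The equation is x³ - 24y³ = 5. For fixed y, x³ = 24·y³ + 5, so a solution requires the RHS to be a perfect cube.
Strategy: iterate y from -30 to 30, compute RHS = 24·y³ + 5, and check whether it is a (positive or negative) perfect cube.
Check small values of y:
  y = 0: RHS = 5 is not a perfect cube.
  y = 1: RHS = 29 is not a perfect cube.
  y = -1: RHS = -19 is not a perfect cube.
  y = 2: RHS = 197 is not a perfect cube.
  y = -2: RHS = -187 is not a perfect cube.
  y = 3: RHS = 653 is not a perfect cube.
  y = -3: RHS = -643 is not a perfect cube.
Continuing the search up to |y| = 30 finds no solutions either.
No (x, y) in the scanned range satisfies the equation.

No integer solutions with |y| ≤ 30.


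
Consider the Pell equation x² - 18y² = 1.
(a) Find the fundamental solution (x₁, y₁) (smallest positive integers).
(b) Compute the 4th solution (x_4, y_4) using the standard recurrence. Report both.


Step 1: Find the fundamental solution (x₁, y₁) of x² - 18y² = 1.
  Expand √18 as a continued fraction. a₀ = ⌊√18⌋ = 4; iterate m_{k+1} = d_k·a_k − m_k, d_{k+1} = (18 − m_{k+1}²)/d_k, a_{k+1} = ⌊(a₀ + m_{k+1})/d_{k+1}⌋ (starting m₀ = 0, d₀ = 1), with convergents p_k = a_k·p_{k-1} + p_{k-2}, q_k = a_k·q_{k-1} + q_{k-2} (p₋₁ = 1, q₋₁ = 0):
  k = 0: a₀ = 4; p₀/q₀ = 4/1; p₀² − 18·q₀² = 16 − 18 = -2.
  k = 1: m = 4, d = 2, a = ⌊(4 + 4)/2⌋ = 4; p/q = (4·4 + 1)/(4·1 + 0) = 17/4; p² − 18·q² = 289 − 288 = 1.
  The first convergent with p² − 18·q² = 1 gives the fundamental solution (x₁, y₁) = (17, 4).
Step 2: Apply the recurrence (x_{n+1}, y_{n+1}) = (x₁x_n + 18y₁y_n, x₁y_n + y₁x_n) repeatedly.
  From (x_1, y_1) = (17, 4): x_2 = 17·17 + 18·4·4 = 577; y_2 = 17·4 + 4·17 = 136.
  From (x_2, y_2) = (577, 136): x_3 = 17·577 + 18·4·136 = 19601; y_3 = 17·136 + 4·577 = 4620.
  From (x_3, y_3) = (19601, 4620): x_4 = 17·19601 + 18·4·4620 = 665857; y_4 = 17·4620 + 4·19601 = 156944.
Step 3: Verify x_4² - 18·y_4² = 443365544449 - 443365544448 = 1 (should be 1). ✓

(x_1, y_1) = (17, 4); (x_4, y_4) = (665857, 156944).


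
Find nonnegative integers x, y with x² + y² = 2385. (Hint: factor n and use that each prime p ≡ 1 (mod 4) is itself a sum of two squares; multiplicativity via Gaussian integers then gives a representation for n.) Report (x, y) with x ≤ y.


Step 1: Factor n = 2385 = 3^2 · 5 · 53.
Step 2: Check the mod-4 condition on each prime factor: 3 ≡ 3 (mod 4), exponent 2 (must be even); 5 ≡ 1 (mod 4), exponent 1; 53 ≡ 1 (mod 4), exponent 1.
All primes ≡ 3 (mod 4) appear to even exponent (or don't appear), so by the two-squares theorem n IS expressible as a sum of two squares.
Step 3: Build a representation. Group n = k² · m with k = 3 and m = 5 · 53 = 265 (a product of primes ≡ 1 (mod 4)); a representation of m scales to one of n via (k·x)² + (k·y)² = k²(x² + y²). Each prime p ≡ 1 (mod 4) is itself a sum of two squares; find a² by testing p − a² for a perfect square:
  5: 5 − 1² = 4 = 2² ⇒ 5 = 1² + 2².
  53: 53 − 1² = 52, 53 − 2² = 49 = 7² ⇒ 53 = 2² + 7².
  Combine using the Brahmagupta–Fibonacci identity (a² + b²)(c² + d²) = (ac − bd)² + (ad + bc)² = (ac + bd)² + (ad − bc)²:
  5 · 53 = 265: from (1² + 2²)(2² + 7²), take (1·2 − 2·7, 1·7 + 2·2) = (2 − 14, 7 + 4) = (-12, 11); dropping signs (only squares matter) gives (12, 11); check 12² + 11² = 144 + 121 = 265 ✓.
  Scale by k = 3: (3·12, 3·11) = (36, 33).
Step 4: Order so x ≤ y and verify: 33² + 36² = 1089 + 1296 = 2385 = n. ✓

n = 2385 = 33² + 36² (one valid representation with x ≤ y).


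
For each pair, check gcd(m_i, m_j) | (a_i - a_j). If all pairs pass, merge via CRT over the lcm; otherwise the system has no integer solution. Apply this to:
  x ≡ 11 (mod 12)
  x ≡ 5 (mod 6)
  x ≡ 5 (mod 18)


Moduli 12, 6, 18 are not pairwise coprime, so CRT works modulo lcm(m_i) when all pairwise compatibility conditions hold.
Pairwise compatibility: gcd(m_i, m_j) must divide a_i - a_j for every pair.
Merge one congruence at a time:
  Start: x ≡ 11 (mod 12).
  Combine with x ≡ 5 (mod 6): gcd(12, 6) = 6; 5 - 11 = -6, which IS divisible by 6, so compatible.
    Write x = 11 + 12·t and substitute into x ≡ 5 (mod 6): 12·t ≡ 5 − 11 = -6 (mod 6).
    Divide the congruence (and modulus) by g = 6: 2·t ≡ -1 (mod 1).
    Modulo 1 every t works; take t = 0.
    Then x = 11 + 12·0 = 11, valid modulo lcm(12, 6) = 12: x ≡ 11 (mod 12).
  Combine with x ≡ 5 (mod 18): gcd(12, 18) = 6; 5 - 11 = -6, which IS divisible by 6, so compatible.
    Write x = 11 + 12·t and substitute into x ≡ 5 (mod 18): 12·t ≡ 5 − 11 = -6 (mod 18).
    Divide the congruence (and modulus) by g = 6: 2·t ≡ -1 (mod 3).
    Reduce coefficients mod 3: 2·t ≡ 2 (mod 3).
    The inverse of 2 mod 3 is 2 (since 2·2 = 4 = 1·3 + 1), so t ≡ 2·2 = 4 ≡ 1 (mod 3).
    Then x = 11 + 12·1 = 23, valid modulo lcm(12, 18) = 36: x ≡ 23 (mod 36).
Verify: 23 mod 12 = 11, 23 mod 6 = 5, 23 mod 18 = 5.

x ≡ 23 (mod 36).


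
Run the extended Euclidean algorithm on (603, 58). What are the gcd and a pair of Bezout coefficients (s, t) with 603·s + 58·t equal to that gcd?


Euclidean algorithm on (603, 58) — divide until remainder is 0:
  603 = 10 · 58 + 23
  58 = 2 · 23 + 12
  23 = 1 · 12 + 11
  12 = 1 · 11 + 1
  11 = 11 · 1 + 0
gcd(603, 58) = 1.
Track Bezout coefficients alongside the remainders: start with r₀ = 603 = a·1 + b·0 (s = 1, t = 0) and r₁ = 58 = a·0 + b·1 (s = 0, t = 1); each new remainder r_{k+1} = r_{k-1} − q_k·r_k inherits s_{k+1} = s_{k-1} − q_k·s_k, t_{k+1} = t_{k-1} − q_k·t_k, so r_k = a·s_k + b·t_k at every step:
  q = 10: r = 23, s = 1 − 10·0 = 1, t = 0 − 10·1 = -10  (check: 603·1 + 58·(-10) = 23)
  q = 2: r = 12, s = 0 − 2·1 = -2, t = 1 − 2·(-10) = 21  (check: 603·(-2) + 58·21 = 12)
  q = 1: r = 11, s = 1 − 1·(-2) = 3, t = -10 − 1·21 = -31  (check: 603·3 + 58·(-31) = 11)
  q = 1: r = 1, s = -2 − 1·3 = -5, t = 21 − 1·(-31) = 52  (check: 603·(-5) + 58·52 = 1)
The row with r = 1 (the gcd) gives the Bezout coefficients s = -5, t = 52.
Result: 603 · (-5) + 58 · (52) = 1.

gcd(603, 58) = 1; s = -5, t = 52 (check: 603·(-5) + 58·52 = 1).


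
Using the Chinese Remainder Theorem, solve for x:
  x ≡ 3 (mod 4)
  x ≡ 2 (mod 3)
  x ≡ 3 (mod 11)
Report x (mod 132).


Moduli 4, 3, 11 are pairwise coprime; by CRT there is a unique solution modulo M = 4 · 3 · 11 = 132.
Solve pairwise, accumulating the modulus:
  Start with x ≡ 3 (mod 4).
  Combine with x ≡ 2 (mod 3): since gcd(4, 3) = 1, we get a unique residue mod 12.
    Write x = 3 + 4·t and substitute into x ≡ 2 (mod 3): 4·t ≡ 2 − 3 = -1 (mod 3).
    Reduce coefficients mod 3: 1·t ≡ 2 (mod 3).
    So t ≡ 2 (mod 3).
    Then x = 3 + 4·2 = 11, valid modulo lcm(4, 3) = 12: x ≡ 11 (mod 12).
  Combine with x ≡ 3 (mod 11): since gcd(12, 11) = 1, we get a unique residue mod 132.
    Write x = 11 + 12·t and substitute into x ≡ 3 (mod 11): 12·t ≡ 3 − 11 = -8 (mod 11).
    Reduce coefficients mod 11: 1·t ≡ 3 (mod 11).
    So t ≡ 3 (mod 11).
    Then x = 11 + 12·3 = 47, valid modulo lcm(12, 11) = 132: x ≡ 47 (mod 132).
Verify: 47 mod 4 = 3 ✓, 47 mod 3 = 2 ✓, 47 mod 11 = 3 ✓.

x ≡ 47 (mod 132).
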